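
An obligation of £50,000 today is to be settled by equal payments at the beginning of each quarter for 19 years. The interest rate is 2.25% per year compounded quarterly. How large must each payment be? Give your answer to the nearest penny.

£805.80

Level annuity due; solve PV = PMT × [(1 − (1+r)^−n)/r] × (1+r) for PMT.
Periodic rate r = 0.0225/4 per quarter; n is counted in quarters.
With n = 76: PMT = 50,000 / ([(1 − (1+r)^−n)/r] × (1+r)) = £805.80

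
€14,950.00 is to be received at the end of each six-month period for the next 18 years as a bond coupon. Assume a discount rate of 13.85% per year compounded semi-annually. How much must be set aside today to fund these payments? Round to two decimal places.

This is an ordinary annuity: 36 payments of €14,950.00 at the end of each six-month period.
Periodic rate r = 0.1385/2 per half-year; n is counted in half-years.
PV = PMT × [(1 − (1+r)^−n)/r] = 14,950 × [1 − (1+r)^−36] / r = €196,503.84

€196,503.84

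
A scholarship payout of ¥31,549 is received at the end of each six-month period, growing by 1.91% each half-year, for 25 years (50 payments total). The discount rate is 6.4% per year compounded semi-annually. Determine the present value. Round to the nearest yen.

Periodic rate r = 0.064/2 per half-year; n is counted in half-years.
Growing ordinary annuity: PV = PMT₁ × [1 − ((1+g)/(1+r))^n] / (r − g) = 31,549 × [1 − ((1+0.0191)/(1+r))^50] / (r − 0.0191) = ¥1,141,738.

¥1,141,738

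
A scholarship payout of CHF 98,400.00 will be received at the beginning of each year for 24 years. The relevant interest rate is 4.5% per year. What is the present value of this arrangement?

CHF 1,490,541.05

This is an annuity due: 24 payments of CHF 98,400.00 at the beginning of each year.
Periodic rate r = 0.045 per year.
PV = PMT × [(1 − (1+r)^−n)/r] × (1+r) = 98,400 × [1 − (1+r)^−24] / r × (1+r) = CHF 1,490,541.05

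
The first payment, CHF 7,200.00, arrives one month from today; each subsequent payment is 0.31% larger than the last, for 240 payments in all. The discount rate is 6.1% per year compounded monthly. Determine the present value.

Periodic rate r = 0.061/12 per month; n is counted in months.
Growing ordinary annuity: PV = PMT₁ × [1 − ((1+g)/(1+r))^n] / (r − g) = 7,200 × [1 − ((1+0.0031)/(1+r))^240] / (r − 0.0031) = CHF 1,370,530.46.

CHF 1,370,530.46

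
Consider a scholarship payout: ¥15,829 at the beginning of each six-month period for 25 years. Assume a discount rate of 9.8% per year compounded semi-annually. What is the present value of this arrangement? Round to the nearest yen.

This is an annuity due: 50 payments of ¥15,829 at the beginning of each six-month period.
Periodic rate r = 0.098/2 per half-year; n is counted in half-years.
PV = PMT × [(1 − (1+r)^−n)/r] × (1+r) = 15,829 × [1 − (1+r)^−50] / r × (1+r) = ¥307,877

¥307,877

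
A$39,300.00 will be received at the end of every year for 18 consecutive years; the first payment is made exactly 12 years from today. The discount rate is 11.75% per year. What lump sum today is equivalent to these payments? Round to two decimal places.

Ordinary annuity of 18 payments, first payment at period 12.
Periodic rate r = 0.1175 per year.
The ordinary-annuity PV formula values the stream one period before the first payment (period 11); discount that back 11 periods:
PV₀ = 39,300 × [1 − (1+r)^−18] / r × (1+r)^−11 = A$85,203.75

A$85,203.75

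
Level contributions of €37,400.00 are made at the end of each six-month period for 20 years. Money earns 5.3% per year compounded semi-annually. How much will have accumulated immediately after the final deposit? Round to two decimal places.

€2,606,438.19

This is an ordinary annuity: 40 deposits of €37,400.00 at the end of each six-month period.
Periodic rate r = 0.053/2 per half-year; n is counted in half-years.
FV = PMT × [((1+r)^n − 1)/r] = 37,400 × [(1+r)^40 − 1] / r = €2,606,438.19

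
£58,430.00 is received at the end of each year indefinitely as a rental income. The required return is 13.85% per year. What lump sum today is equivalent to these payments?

£421,877.26

Periodic rate r = 0.1385 per year.
Level perpetuity: PV = PMT / r = 58,430 / (0.1385) = £421,877.26.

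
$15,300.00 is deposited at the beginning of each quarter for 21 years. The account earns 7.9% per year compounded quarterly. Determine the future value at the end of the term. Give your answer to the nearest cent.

$3,294,056.77

This is an annuity due: 84 deposits of $15,300.00 at the beginning of each quarter.
Periodic rate r = 0.079/4 per quarter; n is counted in quarters.
FV = PMT × [((1+r)^n − 1)/r] × (1+r) = 15,300 × [(1+r)^84 − 1] / r × (1+r) = $3,294,056.77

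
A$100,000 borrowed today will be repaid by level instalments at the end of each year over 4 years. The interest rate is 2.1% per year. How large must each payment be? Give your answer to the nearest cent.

Level ordinary annuity; solve PV = PMT × [(1 − (1+r)^−n)/r] for PMT.
Periodic rate r = 0.021 per year.
With n = 4: PMT = 100,000 / ([(1 − (1+r)^−n)/r]) = A$26,326.14

A$26,326.14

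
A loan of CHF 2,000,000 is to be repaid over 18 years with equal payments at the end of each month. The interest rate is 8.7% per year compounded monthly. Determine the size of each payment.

Level ordinary annuity; solve PV = PMT × [(1 − (1+r)^−n)/r] for PMT.
Periodic rate r = 0.087/12 per month; n is counted in months.
With n = 216: PMT = 2,000,000 / ([(1 − (1+r)^−n)/r]) = CHF 18,355.88

CHF 18,355.88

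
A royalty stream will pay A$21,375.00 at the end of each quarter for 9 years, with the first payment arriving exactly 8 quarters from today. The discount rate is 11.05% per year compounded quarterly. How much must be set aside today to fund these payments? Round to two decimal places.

Ordinary annuity of 36 payments, first payment at period 8.
Periodic rate r = 0.1105/4 per quarter; n is counted in quarters.
The ordinary-annuity PV formula values the stream one period before the first payment (period 7); discount that back 7 periods:
PV₀ = 21,375 × [1 − (1+r)^−36] / r × (1+r)^−7 = A$399,658.14

A$399,658.14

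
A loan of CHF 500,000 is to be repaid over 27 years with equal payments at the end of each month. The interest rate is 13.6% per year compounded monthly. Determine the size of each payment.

CHF 5,817.67

Level ordinary annuity; solve PV = PMT × [(1 − (1+r)^−n)/r] for PMT.
Periodic rate r = 0.136/12 per month; n is counted in months.
With n = 324: PMT = 500,000 / ([(1 − (1+r)^−n)/r]) = CHF 5,817.67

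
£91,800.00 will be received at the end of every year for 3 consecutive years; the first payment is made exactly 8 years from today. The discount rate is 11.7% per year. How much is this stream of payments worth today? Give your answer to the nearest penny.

Ordinary annuity of 3 payments, first payment at period 8.
Periodic rate r = 0.117 per year.
The ordinary-annuity PV formula values the stream one period before the first payment (period 7); discount that back 7 periods:
PV₀ = 91,800 × [1 − (1+r)^−3] / r × (1+r)^−7 = £102,154.12

£102,154.12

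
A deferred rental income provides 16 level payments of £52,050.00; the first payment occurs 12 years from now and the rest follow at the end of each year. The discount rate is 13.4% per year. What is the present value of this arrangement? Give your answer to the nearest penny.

Ordinary annuity of 16 payments, first payment at period 12.
Periodic rate r = 0.134 per year.
The ordinary-annuity PV formula values the stream one period before the first payment (period 11); discount that back 11 periods:
PV₀ = 52,050 × [1 − (1+r)^−16] / r × (1+r)^−11 = £84,378.43

£84,378.43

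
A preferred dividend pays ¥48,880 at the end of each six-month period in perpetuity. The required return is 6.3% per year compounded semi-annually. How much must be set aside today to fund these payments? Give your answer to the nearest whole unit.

Periodic rate r = 0.063/2 per half-year.
Level perpetuity: PV = PMT / r = 48,880 / (0.063/2) = ¥1,551,746.

¥1,551,746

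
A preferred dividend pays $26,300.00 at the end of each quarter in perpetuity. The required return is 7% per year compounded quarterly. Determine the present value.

$1,502,857.14

Periodic rate r = 0.07/4 per quarter.
Level perpetuity: PV = PMT / r = 26,300 / (0.07/4) = $1,502,857.14.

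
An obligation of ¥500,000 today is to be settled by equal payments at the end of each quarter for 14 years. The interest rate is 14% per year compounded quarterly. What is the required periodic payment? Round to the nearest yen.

Level ordinary annuity; solve PV = PMT × [(1 − (1+r)^−n)/r] for PMT.
Periodic rate r = 0.14/4 per quarter; n is counted in quarters.
With n = 56: PMT = 500,000 / ([(1 − (1+r)^−n)/r]) = ¥20,484

¥20,484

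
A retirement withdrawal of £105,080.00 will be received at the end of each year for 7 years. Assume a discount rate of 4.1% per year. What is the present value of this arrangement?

This is an ordinary annuity: 7 payments of £105,080.00 at the end of each year.
Periodic rate r = 0.041 per year.
PV = PMT × [(1 − (1+r)^−n)/r] = 105,080 × [1 − (1+r)^−7] / r = £628,371.74

£628,371.74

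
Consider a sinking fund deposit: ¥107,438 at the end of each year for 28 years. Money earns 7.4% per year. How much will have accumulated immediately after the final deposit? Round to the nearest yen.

¥9,264,465

This is an ordinary annuity: 28 deposits of ¥107,438 at the end of each year.
Periodic rate r = 0.074 per year.
FV = PMT × [((1+r)^n − 1)/r] = 107,438 × [(1+r)^28 − 1] / r = ¥9,264,465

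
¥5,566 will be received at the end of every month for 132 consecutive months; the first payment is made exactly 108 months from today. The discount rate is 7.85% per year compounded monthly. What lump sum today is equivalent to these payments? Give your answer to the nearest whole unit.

Ordinary annuity of 132 payments, first payment at period 108.
Periodic rate r = 0.0785/12 per month; n is counted in months.
The ordinary-annuity PV formula values the stream one period before the first payment (period 107); discount that back 107 periods:
PV₀ = 5,566 × [1 − (1+r)^−132] / r × (1+r)^−107 = ¥244,416

¥244,416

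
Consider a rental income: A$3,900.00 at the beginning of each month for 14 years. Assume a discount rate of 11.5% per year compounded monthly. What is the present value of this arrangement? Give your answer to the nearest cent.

This is an annuity due: 168 payments of A$3,900.00 at the beginning of each month.
Periodic rate r = 0.115/12 per month; n is counted in months.
PV = PMT × [(1 − (1+r)^−n)/r] × (1+r) = 3,900 × [1 − (1+r)^−168] / r × (1+r) = A$328,099.43

A$328,099.43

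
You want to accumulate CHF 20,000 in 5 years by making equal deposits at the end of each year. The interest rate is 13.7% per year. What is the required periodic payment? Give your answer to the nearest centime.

CHF 3,043.72

Level ordinary annuity; solve FV = PMT × [((1+r)^n − 1)/r] for PMT.
Periodic rate r = 0.137 per year.
With n = 5: PMT = 20,000 / ([((1+r)^n − 1)/r]) = CHF 3,043.72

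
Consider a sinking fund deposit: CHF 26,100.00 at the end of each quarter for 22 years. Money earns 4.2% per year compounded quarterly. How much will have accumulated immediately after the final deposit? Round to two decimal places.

This is an ordinary annuity: 88 deposits of CHF 26,100.00 at the end of each quarter.
Periodic rate r = 0.042/4 per quarter; n is counted in quarters.
FV = PMT × [((1+r)^n − 1)/r] = 26,100 × [(1+r)^88 − 1] / r = CHF 3,746,568.91

CHF 3,746,568.91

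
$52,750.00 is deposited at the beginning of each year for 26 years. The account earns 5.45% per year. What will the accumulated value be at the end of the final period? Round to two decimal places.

This is an annuity due: 26 deposits of $52,750.00 at the beginning of each year.
Periodic rate r = 0.0545 per year.
FV = PMT × [((1+r)^n − 1)/r] × (1+r) = 52,750 × [(1+r)^26 − 1] / r × (1+r) = $3,035,227.34

$3,035,227.34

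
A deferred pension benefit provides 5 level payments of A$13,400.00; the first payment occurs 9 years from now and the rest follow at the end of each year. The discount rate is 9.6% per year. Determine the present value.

Ordinary annuity of 5 payments, first payment at period 9.
Periodic rate r = 0.096 per year.
The ordinary-annuity PV formula values the stream one period before the first payment (period 8); discount that back 8 periods:
PV₀ = 13,400 × [1 − (1+r)^−5] / r × (1+r)^−8 = A$24,649.12

A$24,649.12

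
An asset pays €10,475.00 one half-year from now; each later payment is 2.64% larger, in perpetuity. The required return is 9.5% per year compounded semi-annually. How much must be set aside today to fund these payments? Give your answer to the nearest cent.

Periodic rate r = 0.095/2 per half-year.
Growing perpetuity (Gordon): PV = PMT₁ / (r − g) = 10,475 / (r − 0.0264) = €496,445.50.

€496,445.50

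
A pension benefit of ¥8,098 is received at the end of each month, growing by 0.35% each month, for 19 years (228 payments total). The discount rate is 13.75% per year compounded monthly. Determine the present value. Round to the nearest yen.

Periodic rate r = 0.1375/12 per month; n is counted in months.
Growing ordinary annuity: PV = PMT₁ × [1 − ((1+g)/(1+r))^n] / (r − g) = 8,098 × [1 − ((1+0.0035)/(1+r))^228] / (r − 0.0035) = ¥849,525.

¥849,525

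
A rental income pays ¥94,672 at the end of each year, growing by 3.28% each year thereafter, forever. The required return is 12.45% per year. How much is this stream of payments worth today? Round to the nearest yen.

¥1,032,410

Periodic rate r = 0.1245 per year.
Growing perpetuity (Gordon): PV = PMT₁ / (r − g) = 94,672 / (r − 0.0328) = ¥1,032,410.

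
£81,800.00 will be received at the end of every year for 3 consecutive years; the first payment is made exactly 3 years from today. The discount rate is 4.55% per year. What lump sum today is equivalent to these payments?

£205,525.15

Ordinary annuity of 3 payments, first payment at period 3.
Periodic rate r = 0.0455 per year.
The ordinary-annuity PV formula values the stream one period before the first payment (period 2); discount that back 2 periods:
PV₀ = 81,800 × [1 − (1+r)^−3] / r × (1+r)^−2 = £205,525.15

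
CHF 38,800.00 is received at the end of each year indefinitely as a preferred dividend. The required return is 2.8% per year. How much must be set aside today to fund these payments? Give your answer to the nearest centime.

Periodic rate r = 0.028 per year.
Level perpetuity: PV = PMT / r = 38,800 / (0.028) = CHF 1,385,714.29.

CHF 1,385,714.29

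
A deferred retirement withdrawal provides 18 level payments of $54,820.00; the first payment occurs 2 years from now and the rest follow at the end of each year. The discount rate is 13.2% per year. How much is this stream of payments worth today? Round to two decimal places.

Ordinary annuity of 18 payments, first payment at period 2.
Periodic rate r = 0.132 per year.
The ordinary-annuity PV formula values the stream one period before the first payment (period 1); discount that back 1 periods:
PV₀ = 54,820 × [1 − (1+r)^−18] / r × (1+r)^−1 = $327,494.81

$327,494.81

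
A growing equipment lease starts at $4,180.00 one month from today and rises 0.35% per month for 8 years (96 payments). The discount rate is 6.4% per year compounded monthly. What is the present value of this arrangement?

$366,470.75

Periodic rate r = 0.064/12 per month; n is counted in months.
Growing ordinary annuity: PV = PMT₁ × [1 − ((1+g)/(1+r))^n] / (r − g) = 4,180 × [1 − ((1+0.0035)/(1+r))^96] / (r − 0.0035) = $366,470.75.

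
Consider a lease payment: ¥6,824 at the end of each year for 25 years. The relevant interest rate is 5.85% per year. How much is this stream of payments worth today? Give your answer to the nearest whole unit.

This is an ordinary annuity: 25 payments of ¥6,824 at the end of each year.
Periodic rate r = 0.0585 per year.
PV = PMT × [(1 − (1+r)^−n)/r] = 6,824 × [1 − (1+r)^−25] / r = ¥88,491

¥88,491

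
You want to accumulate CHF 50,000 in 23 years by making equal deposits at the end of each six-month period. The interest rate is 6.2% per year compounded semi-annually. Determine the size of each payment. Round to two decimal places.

Level ordinary annuity; solve FV = PMT × [((1+r)^n − 1)/r] for PMT.
Periodic rate r = 0.062/2 per half-year; n is counted in half-years.
With n = 46: PMT = 50,000 / ([((1+r)^n − 1)/r]) = CHF 504.42

CHF 504.42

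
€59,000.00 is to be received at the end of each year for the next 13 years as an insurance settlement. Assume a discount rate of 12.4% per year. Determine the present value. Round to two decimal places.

€371,702.24

This is an ordinary annuity: 13 payments of €59,000.00 at the end of each year.
Periodic rate r = 0.124 per year.
PV = PMT × [(1 − (1+r)^−n)/r] = 59,000 × [1 − (1+r)^−13] / r = €371,702.24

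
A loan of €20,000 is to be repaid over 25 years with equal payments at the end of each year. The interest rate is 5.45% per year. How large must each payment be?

Level ordinary annuity; solve PV = PMT × [(1 − (1+r)^−n)/r] for PMT.
Periodic rate r = 0.0545 per year.
With n = 25: PMT = 20,000 / ([(1 − (1+r)^−n)/r]) = €1,483.72

€1,483.72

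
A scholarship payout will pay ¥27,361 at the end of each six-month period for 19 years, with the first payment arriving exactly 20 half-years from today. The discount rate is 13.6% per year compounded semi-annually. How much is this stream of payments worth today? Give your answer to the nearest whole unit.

¥105,820

Ordinary annuity of 38 payments, first payment at period 20.
Periodic rate r = 0.136/2 per half-year; n is counted in half-years.
The ordinary-annuity PV formula values the stream one period before the first payment (period 19); discount that back 19 periods:
PV₀ = 27,361 × [1 − (1+r)^−38] / r × (1+r)^−19 = ¥105,820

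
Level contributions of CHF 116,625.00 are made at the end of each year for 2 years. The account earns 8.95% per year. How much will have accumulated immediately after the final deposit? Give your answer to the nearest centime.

This is an ordinary annuity: 2 deposits of CHF 116,625.00 at the end of each year.
Periodic rate r = 0.0895 per year.
FV = PMT × [((1+r)^n − 1)/r] = 116,625 × [(1+r)^2 − 1] / r = CHF 243,687.94

CHF 243,687.94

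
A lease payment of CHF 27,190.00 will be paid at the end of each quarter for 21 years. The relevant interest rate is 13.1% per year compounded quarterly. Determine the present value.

This is an ordinary annuity: 84 payments of CHF 27,190.00 at the end of each quarter.
Periodic rate r = 0.131/4 per quarter; n is counted in quarters.
PV = PMT × [(1 − (1+r)^−n)/r] = 27,190 × [1 − (1+r)^−84] / r = CHF 774,817.39

CHF 774,817.39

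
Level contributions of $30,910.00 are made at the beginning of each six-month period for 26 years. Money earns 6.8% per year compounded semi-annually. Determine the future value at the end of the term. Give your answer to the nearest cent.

This is an annuity due: 52 deposits of $30,910.00 at the beginning of each six-month period.
Periodic rate r = 0.068/2 per half-year; n is counted in half-years.
FV = PMT × [((1+r)^n − 1)/r] × (1+r) = 30,910 × [(1+r)^52 − 1] / r × (1+r) = $4,408,184.70

$4,408,184.70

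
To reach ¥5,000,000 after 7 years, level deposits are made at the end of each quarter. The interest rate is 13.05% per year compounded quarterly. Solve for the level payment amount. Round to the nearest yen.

Level ordinary annuity; solve FV = PMT × [((1+r)^n − 1)/r] for PMT.
Periodic rate r = 0.1305/4 per quarter; n is counted in quarters.
With n = 28: PMT = 5,000,000 / ([((1+r)^n − 1)/r]) = ¥111,964

¥111,964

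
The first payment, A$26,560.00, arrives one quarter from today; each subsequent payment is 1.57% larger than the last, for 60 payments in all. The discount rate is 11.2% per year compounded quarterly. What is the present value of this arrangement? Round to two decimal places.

Periodic rate r = 0.112/4 per quarter; n is counted in quarters.
Growing ordinary annuity: PV = PMT₁ × [1 − ((1+g)/(1+r))^n] / (r − g) = 26,560 × [1 − ((1+0.0157)/(1+r))^60] / (r − 0.0157) = A$1,110,620.72.

A$1,110,620.72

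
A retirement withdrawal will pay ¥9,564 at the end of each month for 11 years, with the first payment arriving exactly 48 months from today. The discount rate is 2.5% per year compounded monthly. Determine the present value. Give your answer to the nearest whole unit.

¥999,983

Ordinary annuity of 132 payments, first payment at period 48.
Periodic rate r = 0.025/12 per month; n is counted in months.
The ordinary-annuity PV formula values the stream one period before the first payment (period 47); discount that back 47 periods:
PV₀ = 9,564 × [1 − (1+r)^−132] / r × (1+r)^−47 = ¥999,983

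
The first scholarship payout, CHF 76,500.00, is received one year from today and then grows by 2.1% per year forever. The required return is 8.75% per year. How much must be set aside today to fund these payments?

Periodic rate r = 0.0875 per year.
Growing perpetuity (Gordon): PV = PMT₁ / (r − g) = 76,500 / (r − 0.021) = CHF 1,150,375.94.

CHF 1,150,375.94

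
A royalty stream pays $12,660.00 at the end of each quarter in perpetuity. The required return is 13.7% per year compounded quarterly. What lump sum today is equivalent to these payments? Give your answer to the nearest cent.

Periodic rate r = 0.137/4 per quarter.
Level perpetuity: PV = PMT / r = 12,660 / (0.137/4) = $369,635.04.

$369,635.04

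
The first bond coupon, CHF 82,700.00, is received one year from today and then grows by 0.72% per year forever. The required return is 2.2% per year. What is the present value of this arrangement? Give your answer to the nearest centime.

CHF 5,587,837.84

Periodic rate r = 0.022 per year.
Growing perpetuity (Gordon): PV = PMT₁ / (r − g) = 82,700 / (r − 0.0072) = CHF 5,587,837.84.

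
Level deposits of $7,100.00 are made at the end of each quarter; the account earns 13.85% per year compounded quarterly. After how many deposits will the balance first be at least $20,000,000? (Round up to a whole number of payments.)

Periodic rate r = 0.1385/4 per quarter; n is counted in quarters.
Ordinary annuity FV: 20,000,000 = 7,100 × [((1+r)^n − 1)/r].
(1+r)^n = 1 + 20,000,000 × r / 7,100, so n = ln(1 + 20,000,000·r/7,100) / ln(1+r) = 134.86.
Round up to a whole number of payments: n = 135.

135 payments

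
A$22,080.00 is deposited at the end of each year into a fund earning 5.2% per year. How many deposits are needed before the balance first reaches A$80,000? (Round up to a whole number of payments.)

Periodic rate r = 0.052 per year.
Ordinary annuity FV: 80,000 = 22,080 × [((1+r)^n − 1)/r].
(1+r)^n = 1 + 80,000 × r / 22,080, so n = ln(1 + 80,000·r/22,080) / ln(1+r) = 3.41.
Round up to a whole number of payments: n = 4.

4 payments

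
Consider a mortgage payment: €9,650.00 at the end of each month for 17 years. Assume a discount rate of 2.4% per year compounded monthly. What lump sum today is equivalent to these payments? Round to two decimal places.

This is an ordinary annuity: 204 payments of €9,650.00 at the end of each month.
Periodic rate r = 0.024/12 per month; n is counted in months.
PV = PMT × [(1 − (1+r)^−n)/r] = 9,650 × [1 − (1+r)^−204] / r = €1,615,169.31

€1,615,169.31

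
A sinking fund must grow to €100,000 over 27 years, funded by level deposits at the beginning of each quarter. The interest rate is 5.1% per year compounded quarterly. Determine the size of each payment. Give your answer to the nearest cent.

€429.87

Level annuity due; solve FV = PMT × [((1+r)^n − 1)/r] × (1+r) for PMT.
Periodic rate r = 0.051/4 per quarter; n is counted in quarters.
With n = 108: PMT = 100,000 / ([((1+r)^n − 1)/r] × (1+r)) = €429.87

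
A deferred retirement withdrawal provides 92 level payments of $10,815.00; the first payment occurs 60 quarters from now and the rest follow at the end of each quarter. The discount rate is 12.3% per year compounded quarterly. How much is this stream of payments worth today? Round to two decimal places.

Ordinary annuity of 92 payments, first payment at period 60.
Periodic rate r = 0.123/4 per quarter; n is counted in quarters.
The ordinary-annuity PV formula values the stream one period before the first payment (period 59); discount that back 59 periods:
PV₀ = 10,815 × [1 − (1+r)^−92] / r × (1+r)^−59 = $55,271.55

$55,271.55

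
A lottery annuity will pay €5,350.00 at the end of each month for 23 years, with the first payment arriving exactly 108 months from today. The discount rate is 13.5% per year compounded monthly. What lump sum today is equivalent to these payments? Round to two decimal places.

€137,108.60

Ordinary annuity of 276 payments, first payment at period 108.
Periodic rate r = 0.135/12 per month; n is counted in months.
The ordinary-annuity PV formula values the stream one period before the first payment (period 107); discount that back 107 periods:
PV₀ = 5,350 × [1 − (1+r)^−276] / r × (1+r)^−107 = €137,108.60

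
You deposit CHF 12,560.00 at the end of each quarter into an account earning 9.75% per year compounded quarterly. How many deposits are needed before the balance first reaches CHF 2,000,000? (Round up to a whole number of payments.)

66 payments

Periodic rate r = 0.0975/4 per quarter; n is counted in quarters.
Ordinary annuity FV: 2,000,000 = 12,560 × [((1+r)^n − 1)/r].
(1+r)^n = 1 + 2,000,000 × r / 12,560, so n = ln(1 + 2,000,000·r/12,560) / ln(1+r) = 65.83.
Round up to a whole number of payments: n = 66.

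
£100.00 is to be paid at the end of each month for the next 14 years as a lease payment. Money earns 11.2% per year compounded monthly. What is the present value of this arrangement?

£8,464.47

This is an ordinary annuity: 168 payments of £100.00 at the end of each month.
Periodic rate r = 0.112/12 per month; n is counted in months.
PV = PMT × [(1 − (1+r)^−n)/r] = 100 × [1 − (1+r)^−168] / r = £8,464.47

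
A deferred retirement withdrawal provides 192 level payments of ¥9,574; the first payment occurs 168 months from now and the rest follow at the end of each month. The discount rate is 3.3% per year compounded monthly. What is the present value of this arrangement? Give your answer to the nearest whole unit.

Ordinary annuity of 192 payments, first payment at period 168.
Periodic rate r = 0.033/12 per month; n is counted in months.
The ordinary-annuity PV formula values the stream one period before the first payment (period 167); discount that back 167 periods:
PV₀ = 9,574 × [1 − (1+r)^−192] / r × (1+r)^−167 = ¥901,872

¥901,872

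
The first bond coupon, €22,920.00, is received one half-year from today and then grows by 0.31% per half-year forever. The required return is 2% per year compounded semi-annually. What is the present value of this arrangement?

€3,321,739.13

Periodic rate r = 0.02/2 per half-year.
Growing perpetuity (Gordon): PV = PMT₁ / (r − g) = 22,920 / (r − 0.0031) = €3,321,739.13.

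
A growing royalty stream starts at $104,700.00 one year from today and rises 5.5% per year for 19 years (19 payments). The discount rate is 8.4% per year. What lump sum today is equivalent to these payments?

Periodic rate r = 0.084 per year.
Growing ordinary annuity: PV = PMT₁ × [1 − ((1+g)/(1+r))^n] / (r − g) = 104,700 × [1 − ((1+0.055)/(1+r))^19] / (r − 0.055) = $1,453,648.22.

$1,453,648.22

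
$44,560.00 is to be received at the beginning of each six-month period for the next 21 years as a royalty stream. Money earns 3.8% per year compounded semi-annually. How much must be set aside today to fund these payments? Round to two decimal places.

This is an annuity due: 42 payments of $44,560.00 at the beginning of each six-month period.
Periodic rate r = 0.038/2 per half-year; n is counted in half-years.
PV = PMT × [(1 − (1+r)^−n)/r] × (1+r) = 44,560 × [1 − (1+r)^−42] / r × (1+r) = $1,305,771.35

$1,305,771.35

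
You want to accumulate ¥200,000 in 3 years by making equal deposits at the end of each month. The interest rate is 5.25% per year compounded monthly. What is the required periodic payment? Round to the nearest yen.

Level ordinary annuity; solve FV = PMT × [((1+r)^n − 1)/r] for PMT.
Periodic rate r = 0.0525/12 per month; n is counted in months.
With n = 36: PMT = 200,000 / ([((1+r)^n − 1)/r]) = ¥5,142

¥5,142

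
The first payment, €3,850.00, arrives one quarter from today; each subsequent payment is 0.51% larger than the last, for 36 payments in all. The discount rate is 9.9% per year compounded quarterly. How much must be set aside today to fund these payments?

€98,342.95

Periodic rate r = 0.099/4 per quarter; n is counted in quarters.
Growing ordinary annuity: PV = PMT₁ × [1 − ((1+g)/(1+r))^n] / (r − g) = 3,850 × [1 − ((1+0.0051)/(1+r))^36] / (r − 0.0051) = €98,342.95.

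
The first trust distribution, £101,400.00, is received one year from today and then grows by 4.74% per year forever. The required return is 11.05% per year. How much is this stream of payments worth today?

Periodic rate r = 0.1105 per year.
Growing perpetuity (Gordon): PV = PMT₁ / (r − g) = 101,400 / (r − 0.0474) = £1,606,973.06.

£1,606,973.06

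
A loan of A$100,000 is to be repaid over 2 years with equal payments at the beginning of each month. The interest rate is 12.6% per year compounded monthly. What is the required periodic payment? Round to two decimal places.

Level annuity due; solve PV = PMT × [(1 − (1+r)^−n)/r] × (1+r) for PMT.
Periodic rate r = 0.126/12 per month; n is counted in months.
With n = 24: PMT = 100,000 / ([(1 − (1+r)^−n)/r] × (1+r)) = A$4,686.21

A$4,686.21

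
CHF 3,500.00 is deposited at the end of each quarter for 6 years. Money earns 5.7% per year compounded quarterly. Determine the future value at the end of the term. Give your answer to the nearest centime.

CHF 99,318.03

This is an ordinary annuity: 24 deposits of CHF 3,500.00 at the end of each quarter.
Periodic rate r = 0.057/4 per quarter; n is counted in quarters.
FV = PMT × [((1+r)^n − 1)/r] = 3,500 × [(1+r)^24 − 1] / r = CHF 99,318.03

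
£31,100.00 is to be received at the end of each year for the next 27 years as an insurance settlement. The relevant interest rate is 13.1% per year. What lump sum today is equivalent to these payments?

£228,853.94

This is an ordinary annuity: 27 payments of £31,100.00 at the end of each year.
Periodic rate r = 0.131 per year.
PV = PMT × [(1 − (1+r)^−n)/r] = 31,100 × [1 − (1+r)^−27] / r = £228,853.94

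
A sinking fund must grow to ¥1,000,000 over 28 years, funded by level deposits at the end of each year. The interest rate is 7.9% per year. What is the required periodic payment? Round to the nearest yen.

Level ordinary annuity; solve FV = PMT × [((1+r)^n − 1)/r] for PMT.
Periodic rate r = 0.079 per year.
With n = 28: PMT = 1,000,000 / ([((1+r)^n − 1)/r]) = ¥10,667

¥10,667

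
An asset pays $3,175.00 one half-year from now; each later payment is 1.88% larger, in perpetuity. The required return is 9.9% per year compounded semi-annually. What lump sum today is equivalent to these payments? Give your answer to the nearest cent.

Periodic rate r = 0.099/2 per half-year.
Growing perpetuity (Gordon): PV = PMT₁ / (r − g) = 3,175 / (r − 0.0188) = $103,420.20.

$103,420.20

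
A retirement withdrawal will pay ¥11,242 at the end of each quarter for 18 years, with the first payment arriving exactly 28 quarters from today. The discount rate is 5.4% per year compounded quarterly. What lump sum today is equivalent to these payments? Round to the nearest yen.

¥359,008

Ordinary annuity of 72 payments, first payment at period 28.
Periodic rate r = 0.054/4 per quarter; n is counted in quarters.
The ordinary-annuity PV formula values the stream one period before the first payment (period 27); discount that back 27 periods:
PV₀ = 11,242 × [1 − (1+r)^−72] / r × (1+r)^−27 = ¥359,008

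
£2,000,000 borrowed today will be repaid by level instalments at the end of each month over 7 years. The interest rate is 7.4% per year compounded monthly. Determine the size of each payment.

£30,577.94

Level ordinary annuity; solve PV = PMT × [(1 − (1+r)^−n)/r] for PMT.
Periodic rate r = 0.074/12 per month; n is counted in months.
With n = 84: PMT = 2,000,000 / ([(1 − (1+r)^−n)/r]) = £30,577.94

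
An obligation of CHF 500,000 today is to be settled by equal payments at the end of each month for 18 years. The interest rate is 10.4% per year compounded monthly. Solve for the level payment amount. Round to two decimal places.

CHF 5,128.58

Level ordinary annuity; solve PV = PMT × [(1 − (1+r)^−n)/r] for PMT.
Periodic rate r = 0.104/12 per month; n is counted in months.
With n = 216: PMT = 500,000 / ([(1 − (1+r)^−n)/r]) = CHF 5,128.58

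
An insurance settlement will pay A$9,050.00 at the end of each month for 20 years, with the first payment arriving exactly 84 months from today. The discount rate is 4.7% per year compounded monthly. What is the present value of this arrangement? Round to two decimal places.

A$1,016,708.66

Ordinary annuity of 240 payments, first payment at period 84.
Periodic rate r = 0.047/12 per month; n is counted in months.
The ordinary-annuity PV formula values the stream one period before the first payment (period 83); discount that back 83 periods:
PV₀ = 9,050 × [1 − (1+r)^−240] / r × (1+r)^−83 = A$1,016,708.66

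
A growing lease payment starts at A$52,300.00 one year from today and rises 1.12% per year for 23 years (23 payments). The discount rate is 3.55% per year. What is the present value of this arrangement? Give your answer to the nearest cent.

Periodic rate r = 0.0355 per year.
Growing ordinary annuity: PV = PMT₁ × [1 − ((1+g)/(1+r))^n] / (r − g) = 52,300 × [1 − ((1+0.0112)/(1+r))^23] / (r − 0.0112) = A$905,754.31.

A$905,754.31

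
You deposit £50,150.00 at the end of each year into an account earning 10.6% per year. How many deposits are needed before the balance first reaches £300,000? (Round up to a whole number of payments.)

5 payments

Periodic rate r = 0.106 per year.
Ordinary annuity FV: 300,000 = 50,150 × [((1+r)^n − 1)/r].
(1+r)^n = 1 + 300,000 × r / 50,150, so n = ln(1 + 300,000·r/50,150) / ln(1+r) = 4.87.
Round up to a whole number of payments: n = 5.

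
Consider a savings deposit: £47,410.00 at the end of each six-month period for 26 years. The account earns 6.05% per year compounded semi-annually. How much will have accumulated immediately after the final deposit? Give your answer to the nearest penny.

This is an ordinary annuity: 52 deposits of £47,410.00 at the end of each six-month period.
Periodic rate r = 0.0605/2 per half-year; n is counted in half-years.
FV = PMT × [((1+r)^n − 1)/r] = 47,410 × [(1+r)^52 − 1] / r = £5,814,505.32

£5,814,505.32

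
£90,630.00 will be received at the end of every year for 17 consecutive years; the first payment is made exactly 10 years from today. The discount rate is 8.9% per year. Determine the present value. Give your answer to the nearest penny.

£361,791.86

Ordinary annuity of 17 payments, first payment at period 10.
Periodic rate r = 0.089 per year.
The ordinary-annuity PV formula values the stream one period before the first payment (period 9); discount that back 9 periods:
PV₀ = 90,630 × [1 − (1+r)^−17] / r × (1+r)^−9 = £361,791.86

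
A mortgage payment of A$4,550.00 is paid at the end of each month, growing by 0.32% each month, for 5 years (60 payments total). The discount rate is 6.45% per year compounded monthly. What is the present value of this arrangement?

Periodic rate r = 0.0645/12 per month; n is counted in months.
Growing ordinary annuity: PV = PMT₁ × [1 − ((1+g)/(1+r))^n] / (r − g) = 4,550 × [1 − ((1+0.0032)/(1+r))^60] / (r − 0.0032) = A$254,913.90.

A$254,913.90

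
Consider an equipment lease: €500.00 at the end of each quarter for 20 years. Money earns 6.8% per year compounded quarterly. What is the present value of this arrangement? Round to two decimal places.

€21,776.14

This is an ordinary annuity: 80 payments of €500.00 at the end of each quarter.
Periodic rate r = 0.068/4 per quarter; n is counted in quarters.
PV = PMT × [(1 − (1+r)^−n)/r] = 500 × [1 − (1+r)^−80] / r = €21,776.14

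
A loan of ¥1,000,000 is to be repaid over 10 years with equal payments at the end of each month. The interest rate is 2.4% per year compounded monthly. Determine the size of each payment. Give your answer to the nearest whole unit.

Level ordinary annuity; solve PV = PMT × [(1 − (1+r)^−n)/r] for PMT.
Periodic rate r = 0.024/12 per month; n is counted in months.
With n = 120: PMT = 1,000,000 / ([(1 − (1+r)^−n)/r]) = ¥9,382

¥9,382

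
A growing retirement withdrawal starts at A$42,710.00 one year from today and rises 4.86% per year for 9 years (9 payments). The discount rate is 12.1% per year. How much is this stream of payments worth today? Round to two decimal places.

A$266,450.73

Periodic rate r = 0.121 per year.
Growing ordinary annuity: PV = PMT₁ × [1 − ((1+g)/(1+r))^n] / (r − g) = 42,710 × [1 − ((1+0.0486)/(1+r))^9] / (r − 0.0486) = A$266,450.73.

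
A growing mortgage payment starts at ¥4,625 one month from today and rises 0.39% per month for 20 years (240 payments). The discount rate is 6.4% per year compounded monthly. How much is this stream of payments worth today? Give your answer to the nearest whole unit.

¥935,593

Periodic rate r = 0.064/12 per month; n is counted in months.
Growing ordinary annuity: PV = PMT₁ × [1 − ((1+g)/(1+r))^n] / (r − g) = 4,625 × [1 − ((1+0.0039)/(1+r))^240] / (r − 0.0039) = ¥935,593.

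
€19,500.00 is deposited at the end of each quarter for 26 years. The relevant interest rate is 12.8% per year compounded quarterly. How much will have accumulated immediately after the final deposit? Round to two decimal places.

€15,518,351.55

This is an ordinary annuity: 104 deposits of €19,500.00 at the end of each quarter.
Periodic rate r = 0.128/4 per quarter; n is counted in quarters.
FV = PMT × [((1+r)^n − 1)/r] = 19,500 × [(1+r)^104 − 1] / r = €15,518,351.55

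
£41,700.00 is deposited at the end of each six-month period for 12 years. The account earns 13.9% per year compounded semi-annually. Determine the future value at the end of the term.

£2,409,471.15

This is an ordinary annuity: 24 deposits of £41,700.00 at the end of each six-month period.
Periodic rate r = 0.139/2 per half-year; n is counted in half-years.
FV = PMT × [((1+r)^n − 1)/r] = 41,700 × [(1+r)^24 − 1] / r = £2,409,471.15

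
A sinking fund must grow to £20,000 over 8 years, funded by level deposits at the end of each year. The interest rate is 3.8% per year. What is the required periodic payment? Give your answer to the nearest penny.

£2,186.07

Level ordinary annuity; solve FV = PMT × [((1+r)^n − 1)/r] for PMT.
Periodic rate r = 0.038 per year.
With n = 8: PMT = 20,000 / ([((1+r)^n − 1)/r]) = £2,186.07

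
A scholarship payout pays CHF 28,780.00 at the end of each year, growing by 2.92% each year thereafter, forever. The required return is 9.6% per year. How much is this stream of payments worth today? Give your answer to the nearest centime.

CHF 430,838.32

Periodic rate r = 0.096 per year.
Growing perpetuity (Gordon): PV = PMT₁ / (r − g) = 28,780 / (r − 0.0292) = CHF 430,838.32.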